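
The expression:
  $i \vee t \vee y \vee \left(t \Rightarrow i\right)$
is always true.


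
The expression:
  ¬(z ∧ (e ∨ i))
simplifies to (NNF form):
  (¬e ∧ ¬i) ∨ ¬z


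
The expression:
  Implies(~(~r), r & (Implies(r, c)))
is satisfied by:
  {c: True, r: False}
  {r: False, c: False}
  {r: True, c: True}


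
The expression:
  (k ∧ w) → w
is always true.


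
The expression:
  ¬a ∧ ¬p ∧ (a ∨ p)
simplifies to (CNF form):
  False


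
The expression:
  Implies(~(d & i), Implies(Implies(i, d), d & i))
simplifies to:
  i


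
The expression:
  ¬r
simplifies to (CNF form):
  ¬r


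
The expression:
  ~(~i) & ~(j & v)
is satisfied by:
  {i: True, v: False, j: False}
  {j: True, i: True, v: False}
  {v: True, i: True, j: False}


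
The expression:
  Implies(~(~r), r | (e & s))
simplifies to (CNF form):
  True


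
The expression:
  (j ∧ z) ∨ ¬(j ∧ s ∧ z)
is always true.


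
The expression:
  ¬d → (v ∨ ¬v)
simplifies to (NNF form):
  True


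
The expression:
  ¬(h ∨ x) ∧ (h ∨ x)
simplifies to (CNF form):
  False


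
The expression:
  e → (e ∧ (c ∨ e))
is always true.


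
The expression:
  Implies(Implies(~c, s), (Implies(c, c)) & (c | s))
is always true.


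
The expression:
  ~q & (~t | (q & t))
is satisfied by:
  {q: False, t: False}


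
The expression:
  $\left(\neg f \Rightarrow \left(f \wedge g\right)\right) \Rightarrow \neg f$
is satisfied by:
  {f: False}


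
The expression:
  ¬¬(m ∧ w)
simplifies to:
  m ∧ w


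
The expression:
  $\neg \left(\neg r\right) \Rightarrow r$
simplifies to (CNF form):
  $\text{True}$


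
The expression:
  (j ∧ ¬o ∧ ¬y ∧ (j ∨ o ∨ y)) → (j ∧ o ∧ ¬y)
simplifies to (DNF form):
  o ∨ y ∨ ¬j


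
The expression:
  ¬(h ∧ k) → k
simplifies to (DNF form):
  k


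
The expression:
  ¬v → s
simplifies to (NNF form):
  s ∨ v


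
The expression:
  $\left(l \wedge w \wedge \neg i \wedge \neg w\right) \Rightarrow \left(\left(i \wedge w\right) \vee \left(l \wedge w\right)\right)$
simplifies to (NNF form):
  $\text{True}$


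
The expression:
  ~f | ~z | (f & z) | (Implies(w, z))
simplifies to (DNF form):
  True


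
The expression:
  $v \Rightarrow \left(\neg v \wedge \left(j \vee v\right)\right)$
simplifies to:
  $\neg v$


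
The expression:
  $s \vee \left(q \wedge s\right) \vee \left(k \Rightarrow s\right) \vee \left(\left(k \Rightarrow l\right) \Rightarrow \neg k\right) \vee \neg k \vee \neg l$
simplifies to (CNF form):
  $s \vee \neg k \vee \neg l$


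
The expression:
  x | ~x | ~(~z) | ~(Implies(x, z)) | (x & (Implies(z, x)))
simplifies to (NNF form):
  True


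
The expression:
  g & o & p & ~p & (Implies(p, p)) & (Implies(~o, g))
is never true.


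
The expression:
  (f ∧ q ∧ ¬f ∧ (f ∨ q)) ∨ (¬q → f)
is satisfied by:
  {q: True, f: True}
  {q: True, f: False}
  {f: True, q: False}


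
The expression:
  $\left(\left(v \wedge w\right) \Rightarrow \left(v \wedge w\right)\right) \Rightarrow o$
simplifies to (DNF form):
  $o$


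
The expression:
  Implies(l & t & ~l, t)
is always true.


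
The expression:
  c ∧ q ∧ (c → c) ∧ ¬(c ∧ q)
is never true.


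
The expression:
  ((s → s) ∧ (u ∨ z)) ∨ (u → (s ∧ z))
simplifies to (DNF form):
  True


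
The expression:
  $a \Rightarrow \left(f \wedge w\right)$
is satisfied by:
  {w: True, f: True, a: False}
  {w: True, f: False, a: False}
  {f: True, w: False, a: False}
  {w: False, f: False, a: False}
  {a: True, w: True, f: True}


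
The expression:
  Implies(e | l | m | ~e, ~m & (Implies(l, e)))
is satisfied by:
  {e: True, l: False, m: False}
  {l: False, m: False, e: False}
  {e: True, l: True, m: False}


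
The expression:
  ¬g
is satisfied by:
  {g: False}


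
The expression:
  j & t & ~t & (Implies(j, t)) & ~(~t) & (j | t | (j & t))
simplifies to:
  False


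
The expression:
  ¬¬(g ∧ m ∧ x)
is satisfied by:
  {m: True, x: True, g: True}


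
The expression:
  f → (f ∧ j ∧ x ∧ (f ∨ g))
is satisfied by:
  {j: True, x: True, f: False}
  {j: True, x: False, f: False}
  {x: True, j: False, f: False}
  {j: False, x: False, f: False}
  {f: True, j: True, x: True}


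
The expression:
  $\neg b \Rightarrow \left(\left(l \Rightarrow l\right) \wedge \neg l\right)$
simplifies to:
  $b \vee \neg l$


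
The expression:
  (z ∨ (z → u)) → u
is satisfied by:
  {u: True}


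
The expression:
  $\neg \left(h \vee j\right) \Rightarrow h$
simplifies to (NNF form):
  $h \vee j$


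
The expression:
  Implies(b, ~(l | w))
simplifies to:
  ~b | (~l & ~w)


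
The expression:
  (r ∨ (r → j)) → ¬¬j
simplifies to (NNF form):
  j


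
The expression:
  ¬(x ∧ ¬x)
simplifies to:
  True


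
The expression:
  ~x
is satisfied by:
  {x: False}


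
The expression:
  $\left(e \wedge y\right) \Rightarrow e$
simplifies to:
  $\text{True}$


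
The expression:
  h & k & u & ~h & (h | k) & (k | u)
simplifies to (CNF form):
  False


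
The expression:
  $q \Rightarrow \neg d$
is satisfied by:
  {q: False, d: False}
  {d: True, q: False}
  {q: True, d: False}


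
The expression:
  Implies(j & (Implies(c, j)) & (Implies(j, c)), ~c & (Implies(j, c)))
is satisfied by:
  {c: False, j: False}
  {j: True, c: False}
  {c: True, j: False}


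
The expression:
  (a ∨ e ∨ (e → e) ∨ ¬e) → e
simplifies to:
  e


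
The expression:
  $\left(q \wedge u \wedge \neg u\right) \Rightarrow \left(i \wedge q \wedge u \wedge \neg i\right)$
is always true.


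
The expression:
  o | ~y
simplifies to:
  o | ~y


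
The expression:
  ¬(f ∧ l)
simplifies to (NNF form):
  ¬f ∨ ¬l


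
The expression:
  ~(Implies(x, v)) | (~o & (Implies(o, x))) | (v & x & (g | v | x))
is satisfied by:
  {x: True, o: False}
  {o: False, x: False}
  {o: True, x: True}


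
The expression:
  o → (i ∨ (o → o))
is always true.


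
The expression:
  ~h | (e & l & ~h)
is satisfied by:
  {h: False}


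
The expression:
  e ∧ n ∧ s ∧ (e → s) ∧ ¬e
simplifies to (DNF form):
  False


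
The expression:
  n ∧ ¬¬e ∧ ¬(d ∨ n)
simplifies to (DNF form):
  False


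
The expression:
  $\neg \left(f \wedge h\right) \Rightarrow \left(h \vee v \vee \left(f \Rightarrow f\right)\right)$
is always true.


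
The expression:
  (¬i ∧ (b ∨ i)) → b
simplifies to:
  True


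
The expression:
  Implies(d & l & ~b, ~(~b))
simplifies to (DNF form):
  b | ~d | ~l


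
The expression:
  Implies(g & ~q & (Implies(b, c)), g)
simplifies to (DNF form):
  True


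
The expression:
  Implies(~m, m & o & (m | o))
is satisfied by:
  {m: True}


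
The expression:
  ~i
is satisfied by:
  {i: False}


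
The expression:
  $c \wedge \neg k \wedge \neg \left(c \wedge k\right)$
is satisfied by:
  {c: True, k: False}


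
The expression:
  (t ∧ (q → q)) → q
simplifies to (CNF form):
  q ∨ ¬t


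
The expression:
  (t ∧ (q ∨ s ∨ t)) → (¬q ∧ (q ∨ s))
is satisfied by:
  {s: True, t: False, q: False}
  {s: False, t: False, q: False}
  {q: True, s: True, t: False}
  {q: True, s: False, t: False}
  {t: True, s: True, q: False}


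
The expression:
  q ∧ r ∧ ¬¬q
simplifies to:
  q ∧ r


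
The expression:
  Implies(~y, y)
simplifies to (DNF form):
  y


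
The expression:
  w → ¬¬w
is always true.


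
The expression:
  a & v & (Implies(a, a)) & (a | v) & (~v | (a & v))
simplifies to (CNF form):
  a & v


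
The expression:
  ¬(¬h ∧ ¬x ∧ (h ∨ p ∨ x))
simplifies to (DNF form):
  h ∨ x ∨ ¬p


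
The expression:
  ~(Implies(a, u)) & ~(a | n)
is never true.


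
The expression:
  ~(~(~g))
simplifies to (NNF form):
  ~g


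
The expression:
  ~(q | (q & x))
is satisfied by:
  {q: False}


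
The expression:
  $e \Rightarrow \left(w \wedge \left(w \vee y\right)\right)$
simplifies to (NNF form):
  $w \vee \neg e$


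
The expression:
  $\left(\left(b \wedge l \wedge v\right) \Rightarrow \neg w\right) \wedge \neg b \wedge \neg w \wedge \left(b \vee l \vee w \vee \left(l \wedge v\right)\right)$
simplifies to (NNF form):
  $l \wedge \neg b \wedge \neg w$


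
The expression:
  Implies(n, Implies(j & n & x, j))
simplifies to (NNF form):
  True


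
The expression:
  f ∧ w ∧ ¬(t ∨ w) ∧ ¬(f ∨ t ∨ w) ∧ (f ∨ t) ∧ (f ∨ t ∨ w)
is never true.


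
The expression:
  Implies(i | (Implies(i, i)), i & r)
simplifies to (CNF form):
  i & r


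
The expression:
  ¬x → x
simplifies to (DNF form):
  x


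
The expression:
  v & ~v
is never true.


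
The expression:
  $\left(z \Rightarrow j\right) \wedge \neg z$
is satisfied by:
  {z: False}


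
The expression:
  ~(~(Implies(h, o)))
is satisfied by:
  {o: True, h: False}
  {h: False, o: False}
  {h: True, o: True}


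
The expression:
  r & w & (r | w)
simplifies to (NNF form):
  r & w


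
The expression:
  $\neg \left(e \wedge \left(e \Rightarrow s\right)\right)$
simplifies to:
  $\neg e \vee \neg s$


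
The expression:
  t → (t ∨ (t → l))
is always true.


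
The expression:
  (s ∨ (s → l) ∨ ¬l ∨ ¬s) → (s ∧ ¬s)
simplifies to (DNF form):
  False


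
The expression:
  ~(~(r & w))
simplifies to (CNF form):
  r & w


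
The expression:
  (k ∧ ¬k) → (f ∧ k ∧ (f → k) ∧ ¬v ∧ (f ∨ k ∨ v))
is always true.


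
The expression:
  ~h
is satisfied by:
  {h: False}


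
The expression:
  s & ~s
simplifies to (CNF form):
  False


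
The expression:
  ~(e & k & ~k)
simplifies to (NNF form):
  True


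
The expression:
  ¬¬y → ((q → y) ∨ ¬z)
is always true.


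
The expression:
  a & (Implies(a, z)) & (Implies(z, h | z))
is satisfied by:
  {a: True, z: True}


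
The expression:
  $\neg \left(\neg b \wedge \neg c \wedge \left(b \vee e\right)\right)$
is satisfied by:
  {b: True, c: True, e: False}
  {b: True, e: False, c: False}
  {c: True, e: False, b: False}
  {c: False, e: False, b: False}
  {b: True, c: True, e: True}
  {b: True, e: True, c: False}
  {c: True, e: True, b: False}


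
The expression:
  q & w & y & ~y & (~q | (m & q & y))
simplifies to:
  False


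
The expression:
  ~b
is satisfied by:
  {b: False}


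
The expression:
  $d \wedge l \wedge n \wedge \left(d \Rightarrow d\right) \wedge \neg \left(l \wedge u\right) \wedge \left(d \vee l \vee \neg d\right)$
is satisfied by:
  {d: True, n: True, l: True, u: False}


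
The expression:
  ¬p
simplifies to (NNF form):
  ¬p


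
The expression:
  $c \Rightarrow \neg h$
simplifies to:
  $\neg c \vee \neg h$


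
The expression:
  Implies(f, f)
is always true.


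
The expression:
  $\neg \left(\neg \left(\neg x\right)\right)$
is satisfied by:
  {x: False}


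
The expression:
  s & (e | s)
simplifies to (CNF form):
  s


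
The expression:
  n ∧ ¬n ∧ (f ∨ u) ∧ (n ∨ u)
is never true.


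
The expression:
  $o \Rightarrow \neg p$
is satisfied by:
  {p: False, o: False}
  {o: True, p: False}
  {p: True, o: False}


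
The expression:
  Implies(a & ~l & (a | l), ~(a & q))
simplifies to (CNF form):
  l | ~a | ~q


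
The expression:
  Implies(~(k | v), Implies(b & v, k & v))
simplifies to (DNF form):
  True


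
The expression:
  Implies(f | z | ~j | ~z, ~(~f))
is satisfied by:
  {f: True}


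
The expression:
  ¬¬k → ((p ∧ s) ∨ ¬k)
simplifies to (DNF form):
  (p ∧ s) ∨ ¬k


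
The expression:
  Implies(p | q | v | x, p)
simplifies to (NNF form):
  p | (~q & ~v & ~x)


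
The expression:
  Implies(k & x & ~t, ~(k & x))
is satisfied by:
  {t: True, k: False, x: False}
  {k: False, x: False, t: False}
  {x: True, t: True, k: False}
  {x: True, k: False, t: False}
  {t: True, k: True, x: False}
  {k: True, t: False, x: False}
  {x: True, k: True, t: True}


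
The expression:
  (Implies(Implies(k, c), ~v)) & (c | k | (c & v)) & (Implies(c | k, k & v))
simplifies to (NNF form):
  k & v & ~c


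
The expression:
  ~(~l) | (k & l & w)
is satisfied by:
  {l: True}


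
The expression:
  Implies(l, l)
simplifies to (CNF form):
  True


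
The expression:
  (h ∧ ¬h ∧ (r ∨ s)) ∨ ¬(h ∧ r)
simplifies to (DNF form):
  ¬h ∨ ¬r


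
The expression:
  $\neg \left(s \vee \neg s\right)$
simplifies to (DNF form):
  $\text{False}$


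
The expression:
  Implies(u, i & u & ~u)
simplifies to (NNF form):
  ~u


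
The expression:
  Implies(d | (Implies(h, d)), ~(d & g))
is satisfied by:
  {g: False, d: False}
  {d: True, g: False}
  {g: True, d: False}


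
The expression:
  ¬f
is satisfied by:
  {f: False}


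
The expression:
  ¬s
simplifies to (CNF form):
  ¬s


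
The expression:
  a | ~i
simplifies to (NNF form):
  a | ~i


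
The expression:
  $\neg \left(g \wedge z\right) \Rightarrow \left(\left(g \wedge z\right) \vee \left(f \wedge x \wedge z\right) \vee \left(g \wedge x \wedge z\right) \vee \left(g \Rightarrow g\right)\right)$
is always true.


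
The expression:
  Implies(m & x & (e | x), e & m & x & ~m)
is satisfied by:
  {m: False, x: False}
  {x: True, m: False}
  {m: True, x: False}


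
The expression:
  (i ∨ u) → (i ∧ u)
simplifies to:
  (i ∧ u) ∨ (¬i ∧ ¬u)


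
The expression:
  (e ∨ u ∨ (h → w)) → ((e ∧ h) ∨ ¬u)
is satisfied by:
  {e: True, h: True, u: False}
  {e: True, h: False, u: False}
  {h: True, e: False, u: False}
  {e: False, h: False, u: False}
  {e: True, u: True, h: True}


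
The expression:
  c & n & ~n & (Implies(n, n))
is never true.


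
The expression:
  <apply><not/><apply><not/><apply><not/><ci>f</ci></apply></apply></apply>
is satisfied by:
  {f: False}


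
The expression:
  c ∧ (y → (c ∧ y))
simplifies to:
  c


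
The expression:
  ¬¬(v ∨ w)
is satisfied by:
  {v: True, w: True}
  {v: True, w: False}
  {w: True, v: False}


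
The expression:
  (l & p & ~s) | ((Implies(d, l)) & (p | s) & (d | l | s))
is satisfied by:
  {s: True, p: True, l: True, d: False}
  {s: True, l: True, p: False, d: False}
  {s: True, d: True, p: True, l: True}
  {s: True, d: True, l: True, p: False}
  {s: True, p: True, l: False, d: False}
  {s: True, l: False, p: False, d: False}
  {p: True, l: True, d: False, s: False}
  {d: True, p: True, l: True, s: False}


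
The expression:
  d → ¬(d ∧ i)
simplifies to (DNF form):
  ¬d ∨ ¬i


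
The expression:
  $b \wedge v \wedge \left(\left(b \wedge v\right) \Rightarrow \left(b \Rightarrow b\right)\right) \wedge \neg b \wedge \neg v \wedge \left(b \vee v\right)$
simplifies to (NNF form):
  $\text{False}$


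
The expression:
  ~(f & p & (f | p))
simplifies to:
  ~f | ~p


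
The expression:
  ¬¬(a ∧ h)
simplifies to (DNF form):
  a ∧ h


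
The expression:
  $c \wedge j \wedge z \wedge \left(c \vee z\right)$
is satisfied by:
  {c: True, z: True, j: True}


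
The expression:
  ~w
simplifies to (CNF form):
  ~w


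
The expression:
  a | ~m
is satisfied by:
  {a: True, m: False}
  {m: False, a: False}
  {m: True, a: True}


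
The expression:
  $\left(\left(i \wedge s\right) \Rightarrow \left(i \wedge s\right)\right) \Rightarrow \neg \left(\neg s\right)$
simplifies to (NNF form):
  $s$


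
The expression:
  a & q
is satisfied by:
  {a: True, q: True}


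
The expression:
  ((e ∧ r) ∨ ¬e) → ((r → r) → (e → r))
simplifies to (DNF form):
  True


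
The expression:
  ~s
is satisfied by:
  {s: False}


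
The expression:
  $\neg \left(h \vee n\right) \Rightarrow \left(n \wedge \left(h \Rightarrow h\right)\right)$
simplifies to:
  $h \vee n$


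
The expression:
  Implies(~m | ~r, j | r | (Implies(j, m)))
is always true.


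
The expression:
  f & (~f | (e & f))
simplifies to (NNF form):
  e & f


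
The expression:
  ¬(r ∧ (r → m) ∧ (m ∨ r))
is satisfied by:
  {m: False, r: False}
  {r: True, m: False}
  {m: True, r: False}


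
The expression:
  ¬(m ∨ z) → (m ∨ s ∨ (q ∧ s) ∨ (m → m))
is always true.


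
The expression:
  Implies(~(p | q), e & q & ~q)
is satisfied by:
  {q: True, p: True}
  {q: True, p: False}
  {p: True, q: False}


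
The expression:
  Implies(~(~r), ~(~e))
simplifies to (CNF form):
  e | ~r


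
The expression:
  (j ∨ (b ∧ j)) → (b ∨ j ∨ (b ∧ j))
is always true.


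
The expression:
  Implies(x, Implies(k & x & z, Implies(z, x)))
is always true.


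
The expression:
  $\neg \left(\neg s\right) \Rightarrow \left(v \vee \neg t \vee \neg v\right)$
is always true.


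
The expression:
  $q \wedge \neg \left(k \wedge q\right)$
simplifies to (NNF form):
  $q \wedge \neg k$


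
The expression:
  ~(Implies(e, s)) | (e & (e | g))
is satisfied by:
  {e: True}


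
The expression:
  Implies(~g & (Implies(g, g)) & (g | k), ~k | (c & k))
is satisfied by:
  {c: True, g: True, k: False}
  {c: True, g: False, k: False}
  {g: True, c: False, k: False}
  {c: False, g: False, k: False}
  {c: True, k: True, g: True}
  {c: True, k: True, g: False}
  {k: True, g: True, c: False}


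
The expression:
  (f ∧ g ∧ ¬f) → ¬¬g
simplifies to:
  True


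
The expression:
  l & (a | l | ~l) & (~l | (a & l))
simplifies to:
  a & l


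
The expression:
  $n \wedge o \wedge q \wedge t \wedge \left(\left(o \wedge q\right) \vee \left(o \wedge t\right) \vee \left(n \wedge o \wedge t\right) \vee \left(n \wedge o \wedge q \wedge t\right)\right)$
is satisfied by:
  {t: True, o: True, q: True, n: True}


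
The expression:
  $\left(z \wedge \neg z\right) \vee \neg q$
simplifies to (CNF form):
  $\neg q$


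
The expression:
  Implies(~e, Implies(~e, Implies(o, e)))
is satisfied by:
  {e: True, o: False}
  {o: False, e: False}
  {o: True, e: True}


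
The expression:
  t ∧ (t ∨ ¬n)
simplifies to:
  t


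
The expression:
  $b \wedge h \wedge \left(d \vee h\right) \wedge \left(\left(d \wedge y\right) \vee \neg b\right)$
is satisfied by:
  {h: True, b: True, d: True, y: True}


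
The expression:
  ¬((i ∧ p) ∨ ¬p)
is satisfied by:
  {p: True, i: False}


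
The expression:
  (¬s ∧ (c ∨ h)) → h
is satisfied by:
  {h: True, s: True, c: False}
  {h: True, c: False, s: False}
  {s: True, c: False, h: False}
  {s: False, c: False, h: False}
  {h: True, s: True, c: True}
  {h: True, c: True, s: False}
  {s: True, c: True, h: False}


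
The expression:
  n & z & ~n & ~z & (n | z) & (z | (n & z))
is never true.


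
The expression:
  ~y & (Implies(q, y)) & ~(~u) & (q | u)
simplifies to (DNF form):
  u & ~q & ~y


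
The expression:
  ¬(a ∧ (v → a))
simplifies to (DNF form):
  ¬a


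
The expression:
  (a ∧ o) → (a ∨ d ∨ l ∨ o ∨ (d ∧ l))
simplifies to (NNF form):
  True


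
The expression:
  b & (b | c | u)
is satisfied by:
  {b: True}


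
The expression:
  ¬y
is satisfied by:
  {y: False}


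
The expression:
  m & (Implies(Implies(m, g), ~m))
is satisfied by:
  {m: True, g: False}


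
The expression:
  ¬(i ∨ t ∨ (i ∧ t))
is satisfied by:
  {i: False, t: False}


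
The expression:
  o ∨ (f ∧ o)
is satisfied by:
  {o: True}


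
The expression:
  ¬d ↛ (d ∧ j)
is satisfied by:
  {d: False}


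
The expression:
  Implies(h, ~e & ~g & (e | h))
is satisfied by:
  {e: False, h: False, g: False}
  {g: True, e: False, h: False}
  {e: True, g: False, h: False}
  {g: True, e: True, h: False}
  {h: True, g: False, e: False}


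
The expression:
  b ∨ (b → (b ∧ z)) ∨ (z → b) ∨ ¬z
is always true.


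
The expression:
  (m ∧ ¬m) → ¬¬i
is always true.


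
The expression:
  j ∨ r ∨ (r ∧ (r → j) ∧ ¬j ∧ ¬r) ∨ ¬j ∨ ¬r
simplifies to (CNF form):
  True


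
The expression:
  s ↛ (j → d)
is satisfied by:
  {j: True, s: True, d: False}


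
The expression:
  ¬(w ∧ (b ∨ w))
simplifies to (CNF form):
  ¬w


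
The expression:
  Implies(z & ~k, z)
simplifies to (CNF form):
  True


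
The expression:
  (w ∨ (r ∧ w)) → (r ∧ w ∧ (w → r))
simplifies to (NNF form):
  r ∨ ¬w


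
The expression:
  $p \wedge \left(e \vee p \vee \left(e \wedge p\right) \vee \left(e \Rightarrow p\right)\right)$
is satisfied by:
  {p: True}


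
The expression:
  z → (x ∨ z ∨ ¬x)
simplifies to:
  True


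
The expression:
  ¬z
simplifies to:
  ¬z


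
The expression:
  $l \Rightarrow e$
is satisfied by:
  {e: True, l: False}
  {l: False, e: False}
  {l: True, e: True}


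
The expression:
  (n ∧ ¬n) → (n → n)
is always true.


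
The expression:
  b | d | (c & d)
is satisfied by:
  {b: True, d: True}
  {b: True, d: False}
  {d: True, b: False}


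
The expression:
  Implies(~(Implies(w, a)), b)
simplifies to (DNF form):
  a | b | ~w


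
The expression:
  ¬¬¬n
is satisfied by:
  {n: False}


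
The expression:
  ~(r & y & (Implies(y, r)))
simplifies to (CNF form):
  ~r | ~y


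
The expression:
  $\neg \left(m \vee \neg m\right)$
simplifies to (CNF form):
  $\text{False}$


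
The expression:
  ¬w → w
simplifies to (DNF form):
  w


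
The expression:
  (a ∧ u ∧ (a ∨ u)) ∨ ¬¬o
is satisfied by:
  {o: True, u: True, a: True}
  {o: True, u: True, a: False}
  {o: True, a: True, u: False}
  {o: True, a: False, u: False}
  {u: True, a: True, o: False}


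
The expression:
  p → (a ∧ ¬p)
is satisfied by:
  {p: False}


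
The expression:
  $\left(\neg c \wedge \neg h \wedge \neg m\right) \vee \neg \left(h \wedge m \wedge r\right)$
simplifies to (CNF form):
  $\neg h \vee \neg m \vee \neg r$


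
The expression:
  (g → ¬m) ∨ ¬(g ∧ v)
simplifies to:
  ¬g ∨ ¬m ∨ ¬v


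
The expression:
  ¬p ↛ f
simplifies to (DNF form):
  f ∨ ¬p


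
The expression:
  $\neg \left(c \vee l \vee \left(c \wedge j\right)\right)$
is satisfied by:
  {l: False, c: False}


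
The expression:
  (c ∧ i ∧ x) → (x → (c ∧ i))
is always true.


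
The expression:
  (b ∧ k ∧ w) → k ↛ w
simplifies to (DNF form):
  ¬b ∨ ¬k ∨ ¬w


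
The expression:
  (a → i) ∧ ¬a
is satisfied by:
  {a: False}


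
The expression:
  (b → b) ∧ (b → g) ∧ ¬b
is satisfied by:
  {b: False}


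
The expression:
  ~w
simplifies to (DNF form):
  ~w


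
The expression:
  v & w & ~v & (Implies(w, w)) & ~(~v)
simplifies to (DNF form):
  False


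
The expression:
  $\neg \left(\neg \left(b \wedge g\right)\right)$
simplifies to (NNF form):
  $b \wedge g$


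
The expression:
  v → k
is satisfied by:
  {k: True, v: False}
  {v: False, k: False}
  {v: True, k: True}


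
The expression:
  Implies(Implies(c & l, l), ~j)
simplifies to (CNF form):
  ~j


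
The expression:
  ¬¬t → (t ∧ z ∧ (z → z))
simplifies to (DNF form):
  z ∨ ¬t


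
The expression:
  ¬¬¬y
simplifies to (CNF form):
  ¬y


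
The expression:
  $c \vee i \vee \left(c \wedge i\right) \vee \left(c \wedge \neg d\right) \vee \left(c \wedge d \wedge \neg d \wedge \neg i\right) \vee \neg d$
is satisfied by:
  {i: True, c: True, d: False}
  {i: True, c: False, d: False}
  {c: True, i: False, d: False}
  {i: False, c: False, d: False}
  {i: True, d: True, c: True}
  {i: True, d: True, c: False}
  {d: True, c: True, i: False}


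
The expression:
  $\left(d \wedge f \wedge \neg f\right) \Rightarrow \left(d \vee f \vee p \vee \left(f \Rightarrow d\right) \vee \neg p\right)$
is always true.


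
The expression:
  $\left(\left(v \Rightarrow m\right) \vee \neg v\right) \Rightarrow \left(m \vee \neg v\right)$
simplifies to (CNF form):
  $\text{True}$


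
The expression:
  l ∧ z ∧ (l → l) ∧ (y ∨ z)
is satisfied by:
  {z: True, l: True}


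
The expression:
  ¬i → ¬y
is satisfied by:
  {i: True, y: False}
  {y: False, i: False}
  {y: True, i: True}


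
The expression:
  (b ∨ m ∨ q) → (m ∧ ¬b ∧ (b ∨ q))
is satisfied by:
  {q: False, b: False, m: False}
  {m: True, q: True, b: False}


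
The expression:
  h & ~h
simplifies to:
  False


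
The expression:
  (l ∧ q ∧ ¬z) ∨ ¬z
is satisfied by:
  {z: False}


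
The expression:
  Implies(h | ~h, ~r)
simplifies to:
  ~r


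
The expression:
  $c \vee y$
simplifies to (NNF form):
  $c \vee y$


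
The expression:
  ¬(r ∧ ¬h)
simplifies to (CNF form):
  h ∨ ¬r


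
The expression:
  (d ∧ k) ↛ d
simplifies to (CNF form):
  False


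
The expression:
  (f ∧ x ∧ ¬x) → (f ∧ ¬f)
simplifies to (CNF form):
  True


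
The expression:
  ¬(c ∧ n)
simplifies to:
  ¬c ∨ ¬n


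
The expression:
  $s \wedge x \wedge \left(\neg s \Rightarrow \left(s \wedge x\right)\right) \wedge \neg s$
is never true.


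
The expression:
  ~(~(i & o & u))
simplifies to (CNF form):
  i & o & u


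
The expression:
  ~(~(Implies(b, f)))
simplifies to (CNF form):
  f | ~b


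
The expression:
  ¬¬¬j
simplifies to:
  ¬j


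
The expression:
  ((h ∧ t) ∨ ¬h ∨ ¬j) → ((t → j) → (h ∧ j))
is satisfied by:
  {t: True, h: True, j: False}
  {t: True, h: False, j: False}
  {t: True, j: True, h: True}
  {j: True, h: True, t: False}


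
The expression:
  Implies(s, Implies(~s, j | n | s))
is always true.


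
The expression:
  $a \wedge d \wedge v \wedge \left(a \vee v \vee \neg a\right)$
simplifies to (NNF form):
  $a \wedge d \wedge v$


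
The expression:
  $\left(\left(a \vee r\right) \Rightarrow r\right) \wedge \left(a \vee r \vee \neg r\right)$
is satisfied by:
  {r: True, a: False}
  {a: False, r: False}
  {a: True, r: True}


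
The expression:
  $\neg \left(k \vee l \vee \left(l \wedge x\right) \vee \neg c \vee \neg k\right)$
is never true.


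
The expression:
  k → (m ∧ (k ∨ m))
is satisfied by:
  {m: True, k: False}
  {k: False, m: False}
  {k: True, m: True}


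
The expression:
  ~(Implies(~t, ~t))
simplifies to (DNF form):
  False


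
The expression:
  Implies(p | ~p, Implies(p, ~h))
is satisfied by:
  {p: False, h: False}
  {h: True, p: False}
  {p: True, h: False}


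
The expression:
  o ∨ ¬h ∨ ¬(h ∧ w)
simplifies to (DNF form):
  o ∨ ¬h ∨ ¬w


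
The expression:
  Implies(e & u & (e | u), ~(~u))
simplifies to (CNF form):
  True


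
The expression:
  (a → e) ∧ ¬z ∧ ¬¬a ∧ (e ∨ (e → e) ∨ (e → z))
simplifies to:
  a ∧ e ∧ ¬z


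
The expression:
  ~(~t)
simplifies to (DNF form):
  t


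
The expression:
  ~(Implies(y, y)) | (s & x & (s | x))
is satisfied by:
  {s: True, x: True}


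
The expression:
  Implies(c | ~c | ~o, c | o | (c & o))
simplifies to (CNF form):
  c | o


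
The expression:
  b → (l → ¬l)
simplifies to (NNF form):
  ¬b ∨ ¬l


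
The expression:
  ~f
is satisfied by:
  {f: False}


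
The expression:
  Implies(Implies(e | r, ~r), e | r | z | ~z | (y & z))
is always true.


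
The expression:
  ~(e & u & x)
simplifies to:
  ~e | ~u | ~x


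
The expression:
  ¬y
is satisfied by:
  {y: False}


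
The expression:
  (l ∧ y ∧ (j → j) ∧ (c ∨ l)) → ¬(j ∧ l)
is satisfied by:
  {l: False, y: False, j: False}
  {j: True, l: False, y: False}
  {y: True, l: False, j: False}
  {j: True, y: True, l: False}
  {l: True, j: False, y: False}
  {j: True, l: True, y: False}
  {y: True, l: True, j: False}


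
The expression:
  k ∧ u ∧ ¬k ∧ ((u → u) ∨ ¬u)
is never true.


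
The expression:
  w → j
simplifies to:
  j ∨ ¬w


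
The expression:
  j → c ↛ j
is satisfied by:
  {j: False}


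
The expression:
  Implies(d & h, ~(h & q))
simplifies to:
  ~d | ~h | ~q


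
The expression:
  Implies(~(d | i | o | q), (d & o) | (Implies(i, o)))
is always true.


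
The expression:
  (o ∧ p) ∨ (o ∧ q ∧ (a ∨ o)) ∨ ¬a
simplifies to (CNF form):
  (o ∨ ¬a) ∧ (o ∨ p ∨ ¬a) ∧ (o ∨ q ∨ ¬a) ∧ (p ∨ q ∨ ¬a)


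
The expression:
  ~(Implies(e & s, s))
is never true.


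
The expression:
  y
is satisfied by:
  {y: True}


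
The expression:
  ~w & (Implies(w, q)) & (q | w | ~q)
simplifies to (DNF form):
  ~w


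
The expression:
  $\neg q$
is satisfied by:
  {q: False}


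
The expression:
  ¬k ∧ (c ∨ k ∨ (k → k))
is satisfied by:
  {k: False}


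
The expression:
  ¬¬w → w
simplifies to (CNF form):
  True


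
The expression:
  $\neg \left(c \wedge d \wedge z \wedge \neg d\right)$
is always true.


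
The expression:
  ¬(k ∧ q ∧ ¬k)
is always true.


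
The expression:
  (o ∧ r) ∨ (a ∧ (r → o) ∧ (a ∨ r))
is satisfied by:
  {o: True, a: True, r: False}
  {a: True, r: False, o: False}
  {r: True, o: True, a: True}
  {r: True, o: True, a: False}


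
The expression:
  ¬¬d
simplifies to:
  d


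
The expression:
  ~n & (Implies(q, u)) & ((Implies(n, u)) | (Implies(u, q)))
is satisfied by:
  {u: True, n: False, q: False}
  {n: False, q: False, u: False}
  {q: True, u: True, n: False}


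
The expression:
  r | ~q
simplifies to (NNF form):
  r | ~q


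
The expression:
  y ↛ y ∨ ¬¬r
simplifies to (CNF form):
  r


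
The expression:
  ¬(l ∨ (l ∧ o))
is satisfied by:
  {l: False}


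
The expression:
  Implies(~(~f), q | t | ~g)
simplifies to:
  q | t | ~f | ~g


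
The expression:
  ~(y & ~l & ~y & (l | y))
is always true.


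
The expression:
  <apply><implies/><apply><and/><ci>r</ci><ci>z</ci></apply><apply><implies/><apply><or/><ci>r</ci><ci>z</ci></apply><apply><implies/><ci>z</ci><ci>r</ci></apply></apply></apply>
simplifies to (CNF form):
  <true/>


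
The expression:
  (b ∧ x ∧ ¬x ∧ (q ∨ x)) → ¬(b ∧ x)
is always true.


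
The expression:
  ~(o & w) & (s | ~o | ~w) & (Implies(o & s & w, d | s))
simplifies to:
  ~o | ~w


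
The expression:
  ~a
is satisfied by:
  {a: False}


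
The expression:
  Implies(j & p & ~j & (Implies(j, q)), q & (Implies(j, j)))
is always true.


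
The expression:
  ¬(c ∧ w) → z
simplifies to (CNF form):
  (c ∨ z) ∧ (w ∨ z)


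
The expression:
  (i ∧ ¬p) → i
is always true.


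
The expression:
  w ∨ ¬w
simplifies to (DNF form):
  True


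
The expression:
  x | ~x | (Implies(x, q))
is always true.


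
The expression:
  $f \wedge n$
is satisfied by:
  {f: True, n: True}


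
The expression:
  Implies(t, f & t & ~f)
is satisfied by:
  {t: False}


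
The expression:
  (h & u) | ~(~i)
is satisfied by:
  {i: True, h: True, u: True}
  {i: True, h: True, u: False}
  {i: True, u: True, h: False}
  {i: True, u: False, h: False}
  {h: True, u: True, i: False}


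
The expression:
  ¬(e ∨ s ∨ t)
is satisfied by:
  {e: False, t: False, s: False}


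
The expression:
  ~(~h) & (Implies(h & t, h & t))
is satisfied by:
  {h: True}


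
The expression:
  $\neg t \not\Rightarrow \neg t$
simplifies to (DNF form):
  $\text{False}$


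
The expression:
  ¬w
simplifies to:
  ¬w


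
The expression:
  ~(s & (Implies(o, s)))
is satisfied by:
  {s: False}


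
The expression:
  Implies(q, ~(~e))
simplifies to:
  e | ~q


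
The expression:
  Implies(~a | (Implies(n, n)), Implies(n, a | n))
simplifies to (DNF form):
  True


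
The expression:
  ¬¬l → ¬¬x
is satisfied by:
  {x: True, l: False}
  {l: False, x: False}
  {l: True, x: True}


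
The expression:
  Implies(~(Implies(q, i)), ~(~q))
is always true.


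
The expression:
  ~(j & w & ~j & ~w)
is always true.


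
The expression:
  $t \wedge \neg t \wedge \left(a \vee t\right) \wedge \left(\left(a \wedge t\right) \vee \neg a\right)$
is never true.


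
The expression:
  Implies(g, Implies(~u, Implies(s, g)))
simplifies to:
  True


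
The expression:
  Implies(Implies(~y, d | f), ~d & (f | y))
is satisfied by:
  {d: False}


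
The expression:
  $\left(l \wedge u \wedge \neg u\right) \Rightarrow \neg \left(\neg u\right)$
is always true.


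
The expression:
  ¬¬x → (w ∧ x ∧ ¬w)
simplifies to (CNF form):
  ¬x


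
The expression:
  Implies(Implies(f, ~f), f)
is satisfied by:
  {f: True}


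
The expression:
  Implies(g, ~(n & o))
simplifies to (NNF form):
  ~g | ~n | ~o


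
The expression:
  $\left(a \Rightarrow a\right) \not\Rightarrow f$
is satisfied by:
  {f: False}


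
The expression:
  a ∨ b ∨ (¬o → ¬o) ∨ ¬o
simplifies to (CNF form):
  True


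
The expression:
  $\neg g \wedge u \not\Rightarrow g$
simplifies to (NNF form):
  $u \wedge \neg g$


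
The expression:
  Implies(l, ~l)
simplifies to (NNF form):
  ~l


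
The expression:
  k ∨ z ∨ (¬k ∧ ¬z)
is always true.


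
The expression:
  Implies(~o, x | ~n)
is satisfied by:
  {x: True, o: True, n: False}
  {x: True, o: False, n: False}
  {o: True, x: False, n: False}
  {x: False, o: False, n: False}
  {x: True, n: True, o: True}
  {x: True, n: True, o: False}
  {n: True, o: True, x: False}


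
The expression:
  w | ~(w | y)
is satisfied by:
  {w: True, y: False}
  {y: False, w: False}
  {y: True, w: True}


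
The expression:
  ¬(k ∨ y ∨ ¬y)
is never true.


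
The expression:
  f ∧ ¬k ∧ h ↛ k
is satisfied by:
  {h: True, f: True, k: False}


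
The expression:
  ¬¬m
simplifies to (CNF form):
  m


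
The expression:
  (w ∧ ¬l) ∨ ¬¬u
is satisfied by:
  {u: True, w: True, l: False}
  {u: True, w: False, l: False}
  {u: True, l: True, w: True}
  {u: True, l: True, w: False}
  {w: True, l: False, u: False}


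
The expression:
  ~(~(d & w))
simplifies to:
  d & w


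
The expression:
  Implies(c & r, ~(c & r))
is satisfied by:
  {c: False, r: False}
  {r: True, c: False}
  {c: True, r: False}


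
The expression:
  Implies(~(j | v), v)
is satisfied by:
  {v: True, j: True}
  {v: True, j: False}
  {j: True, v: False}


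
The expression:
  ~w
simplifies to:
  ~w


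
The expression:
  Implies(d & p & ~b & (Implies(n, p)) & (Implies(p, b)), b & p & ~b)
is always true.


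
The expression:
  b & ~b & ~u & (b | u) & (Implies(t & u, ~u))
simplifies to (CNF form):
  False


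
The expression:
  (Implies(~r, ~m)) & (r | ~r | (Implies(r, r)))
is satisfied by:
  {r: True, m: False}
  {m: False, r: False}
  {m: True, r: True}


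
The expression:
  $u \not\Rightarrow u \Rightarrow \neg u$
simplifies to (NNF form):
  $\text{True}$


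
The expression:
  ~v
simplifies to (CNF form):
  ~v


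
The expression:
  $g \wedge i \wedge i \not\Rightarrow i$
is never true.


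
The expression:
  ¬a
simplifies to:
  ¬a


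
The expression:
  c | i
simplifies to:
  c | i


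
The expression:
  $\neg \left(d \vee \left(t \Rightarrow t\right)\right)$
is never true.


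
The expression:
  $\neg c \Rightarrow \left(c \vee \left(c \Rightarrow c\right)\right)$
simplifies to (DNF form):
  $\text{True}$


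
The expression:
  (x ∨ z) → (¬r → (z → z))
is always true.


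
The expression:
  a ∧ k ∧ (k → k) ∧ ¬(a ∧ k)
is never true.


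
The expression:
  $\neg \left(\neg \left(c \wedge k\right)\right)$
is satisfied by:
  {c: True, k: True}


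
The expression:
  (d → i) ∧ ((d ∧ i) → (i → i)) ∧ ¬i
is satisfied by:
  {d: False, i: False}


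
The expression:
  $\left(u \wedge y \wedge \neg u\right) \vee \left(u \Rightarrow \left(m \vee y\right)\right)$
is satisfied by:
  {y: True, m: True, u: False}
  {y: True, u: False, m: False}
  {m: True, u: False, y: False}
  {m: False, u: False, y: False}
  {y: True, m: True, u: True}
  {y: True, u: True, m: False}
  {m: True, u: True, y: False}


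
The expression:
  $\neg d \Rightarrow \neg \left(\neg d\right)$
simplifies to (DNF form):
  $d$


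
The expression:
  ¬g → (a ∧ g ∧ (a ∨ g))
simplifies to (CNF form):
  g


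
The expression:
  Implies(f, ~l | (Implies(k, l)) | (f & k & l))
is always true.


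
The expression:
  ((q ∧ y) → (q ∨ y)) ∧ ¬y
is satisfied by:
  {y: False}


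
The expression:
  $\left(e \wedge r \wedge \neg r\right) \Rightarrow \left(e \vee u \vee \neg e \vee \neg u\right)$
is always true.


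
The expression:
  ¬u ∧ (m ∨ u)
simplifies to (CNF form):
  m ∧ ¬u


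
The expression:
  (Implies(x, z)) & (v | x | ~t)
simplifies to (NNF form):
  (x & z) | (v & ~x) | (~t & ~x)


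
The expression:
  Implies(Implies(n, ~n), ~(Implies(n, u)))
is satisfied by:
  {n: True}


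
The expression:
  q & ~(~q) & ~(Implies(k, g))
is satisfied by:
  {q: True, k: True, g: False}


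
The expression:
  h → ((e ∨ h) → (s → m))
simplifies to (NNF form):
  m ∨ ¬h ∨ ¬s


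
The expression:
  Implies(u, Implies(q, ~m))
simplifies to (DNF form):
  ~m | ~q | ~u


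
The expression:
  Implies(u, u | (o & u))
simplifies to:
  True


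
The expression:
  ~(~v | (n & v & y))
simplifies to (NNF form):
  v & (~n | ~y)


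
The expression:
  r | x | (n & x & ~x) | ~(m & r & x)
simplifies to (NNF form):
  True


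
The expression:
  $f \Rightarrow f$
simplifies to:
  $\text{True}$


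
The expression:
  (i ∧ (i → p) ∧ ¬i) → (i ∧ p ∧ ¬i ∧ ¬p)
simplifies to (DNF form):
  True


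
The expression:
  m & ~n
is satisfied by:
  {m: True, n: False}


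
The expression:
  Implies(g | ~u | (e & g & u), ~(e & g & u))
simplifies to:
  ~e | ~g | ~u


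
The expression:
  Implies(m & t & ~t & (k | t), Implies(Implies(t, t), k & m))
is always true.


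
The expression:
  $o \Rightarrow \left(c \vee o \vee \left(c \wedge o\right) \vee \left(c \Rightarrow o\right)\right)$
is always true.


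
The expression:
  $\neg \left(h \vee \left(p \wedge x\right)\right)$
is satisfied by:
  {h: False, p: False, x: False}
  {x: True, h: False, p: False}
  {p: True, h: False, x: False}
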